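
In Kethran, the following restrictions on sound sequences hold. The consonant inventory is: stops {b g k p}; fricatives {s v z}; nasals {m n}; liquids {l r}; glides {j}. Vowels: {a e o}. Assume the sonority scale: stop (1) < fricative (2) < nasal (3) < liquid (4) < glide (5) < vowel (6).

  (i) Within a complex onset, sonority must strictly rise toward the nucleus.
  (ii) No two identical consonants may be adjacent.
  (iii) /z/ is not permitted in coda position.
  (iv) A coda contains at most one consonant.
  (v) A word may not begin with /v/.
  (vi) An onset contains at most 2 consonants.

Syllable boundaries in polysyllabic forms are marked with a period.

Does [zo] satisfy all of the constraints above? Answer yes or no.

[zo] — σ1 onset /z/, coda /∅/ ok → phonotactically legal

yes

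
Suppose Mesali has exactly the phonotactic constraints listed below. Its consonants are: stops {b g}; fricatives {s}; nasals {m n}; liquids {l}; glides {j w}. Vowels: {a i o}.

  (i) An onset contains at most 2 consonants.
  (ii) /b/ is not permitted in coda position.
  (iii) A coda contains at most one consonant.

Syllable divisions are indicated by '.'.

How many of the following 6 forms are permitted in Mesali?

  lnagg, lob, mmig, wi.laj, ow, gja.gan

lnagg — violates constraint (iii): syllable 1 coda /gg/ has 2 consonants (> 1) → not permitted
lob — violates constraint (ii): syllable 1 coda contains /b/ → not permitted
mmig — σ1 onset /mm/ (2C), coda /g/ ok → permitted
wi.laj — σ1 onset /w/, coda /∅/ ok; σ2 onset /l/, coda /j/ ok → permitted
ow — σ1 onset /∅/, coda /w/ ok → permitted
gja.gan — σ1 onset /gj/ (2C), coda /∅/ ok; σ2 onset /g/, coda /n/ ok → permitted
Permitted: mmig, wi.laj, ow, gja.gan → 4.

4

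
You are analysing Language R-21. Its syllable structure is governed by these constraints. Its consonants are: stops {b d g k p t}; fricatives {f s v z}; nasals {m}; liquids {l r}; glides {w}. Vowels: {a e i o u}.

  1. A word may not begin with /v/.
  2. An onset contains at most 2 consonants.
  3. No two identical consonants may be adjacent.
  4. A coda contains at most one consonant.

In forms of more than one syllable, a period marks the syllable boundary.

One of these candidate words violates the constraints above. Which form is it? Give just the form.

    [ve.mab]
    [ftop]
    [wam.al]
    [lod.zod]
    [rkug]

[ve.mab]

[ve.mab] — violates constraint 1: word begins with /v/ → phonotactically illegal
[ftop] — σ1 onset /ft/ (2C), coda /p/ ok → phonotactically legal
[wam.al] — σ1 onset /w/, coda /m/ ok; σ2 onset /∅/, coda /l/ ok → phonotactically legal
[lod.zod] — σ1 onset /l/, coda /d/ ok; σ2 onset /z/, coda /d/ ok → phonotactically legal
[rkug] — σ1 onset /rk/ (2C), coda /g/ ok → phonotactically legal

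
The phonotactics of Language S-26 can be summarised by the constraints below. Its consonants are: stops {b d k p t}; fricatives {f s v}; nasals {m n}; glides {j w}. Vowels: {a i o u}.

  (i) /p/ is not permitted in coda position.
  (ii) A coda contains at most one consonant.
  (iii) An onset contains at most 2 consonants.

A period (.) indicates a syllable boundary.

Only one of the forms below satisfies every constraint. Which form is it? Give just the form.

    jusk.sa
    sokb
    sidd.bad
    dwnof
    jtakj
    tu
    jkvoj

tu

jusk.sa — violates constraint (ii): syllable 1 coda /sk/ has 2 consonants (> 1) → illicit
sokb — violates constraint (ii): syllable 1 coda /kb/ has 2 consonants (> 1) → illicit
sidd.bad — violates constraint (ii): syllable 1 coda /dd/ has 2 consonants (> 1) → illicit
dwnof — violates constraint (iii): syllable 1 onset /dwn/ has 3 consonants (> 2) → illicit
jtakj — violates constraint (ii): syllable 1 coda /kj/ has 2 consonants (> 1) → illicit
tu — σ1 onset /t/, coda /∅/ ok → licit
jkvoj — violates constraint (iii): syllable 1 onset /jkv/ has 3 consonants (> 2) → illicit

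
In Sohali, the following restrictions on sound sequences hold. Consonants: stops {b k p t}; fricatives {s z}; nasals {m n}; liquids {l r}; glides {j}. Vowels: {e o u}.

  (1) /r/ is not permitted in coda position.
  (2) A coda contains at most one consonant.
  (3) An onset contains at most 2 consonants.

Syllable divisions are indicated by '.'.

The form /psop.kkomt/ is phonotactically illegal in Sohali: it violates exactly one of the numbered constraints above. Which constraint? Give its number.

/psop.kkomt/: syllable 2 coda /mt/ has 2 consonants (> 1).
This is a violation of constraint 2: "A coda contains at most one consonant."
The remaining constraints (1, 3) are satisfied.

2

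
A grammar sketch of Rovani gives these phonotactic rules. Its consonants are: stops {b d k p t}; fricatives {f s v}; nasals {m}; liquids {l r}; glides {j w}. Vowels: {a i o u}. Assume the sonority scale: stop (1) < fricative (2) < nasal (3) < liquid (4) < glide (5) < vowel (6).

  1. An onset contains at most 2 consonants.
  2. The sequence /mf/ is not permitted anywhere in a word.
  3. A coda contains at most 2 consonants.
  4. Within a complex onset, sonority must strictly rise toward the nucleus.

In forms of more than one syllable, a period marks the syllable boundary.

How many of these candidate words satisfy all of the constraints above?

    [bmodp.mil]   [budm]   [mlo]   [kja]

4

[bmodp.mil] — σ1 onset /bm/ (1→3 rises), coda /dp/ (2C) ok; σ2 onset /m/, coda /l/ ok → licit
[budm] — σ1 onset /b/, coda /dm/ (2C) ok → licit
[mlo] — σ1 onset /ml/ (3→4 rises), coda /∅/ ok → licit
[kja] — σ1 onset /kj/ (1→5 rises), coda /∅/ ok → licit
Licit: [bmodp.mil], [budm], [mlo], [kja] → 4.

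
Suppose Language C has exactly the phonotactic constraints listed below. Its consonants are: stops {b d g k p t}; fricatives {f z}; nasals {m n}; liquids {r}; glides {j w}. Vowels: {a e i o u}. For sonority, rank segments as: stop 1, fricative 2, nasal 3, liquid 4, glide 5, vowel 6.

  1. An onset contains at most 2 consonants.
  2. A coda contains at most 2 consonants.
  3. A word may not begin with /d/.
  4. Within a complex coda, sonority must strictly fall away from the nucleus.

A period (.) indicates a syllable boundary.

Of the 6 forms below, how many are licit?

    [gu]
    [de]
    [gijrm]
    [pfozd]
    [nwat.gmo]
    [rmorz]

[gu] — σ1 onset /g/, coda /∅/ ok → licit
[de] — violates constraint 3: word begins with /d/ → illicit
[gijrm] — violates constraint 2: syllable 1 coda /jrm/ has 3 consonants (> 2) → illicit
[pfozd] — σ1 onset /pf/ (2C), coda /zd/ (2→1 falls) ok → licit
[nwat.gmo] — σ1 onset /nw/ (2C), coda /t/ ok; σ2 onset /gm/ (2C), coda /∅/ ok → licit
[rmorz] — σ1 onset /rm/ (2C), coda /rz/ (4→2 falls) ok → licit
Licit: [gu], [pfozd], [nwat.gmo], [rmorz] → 4.

4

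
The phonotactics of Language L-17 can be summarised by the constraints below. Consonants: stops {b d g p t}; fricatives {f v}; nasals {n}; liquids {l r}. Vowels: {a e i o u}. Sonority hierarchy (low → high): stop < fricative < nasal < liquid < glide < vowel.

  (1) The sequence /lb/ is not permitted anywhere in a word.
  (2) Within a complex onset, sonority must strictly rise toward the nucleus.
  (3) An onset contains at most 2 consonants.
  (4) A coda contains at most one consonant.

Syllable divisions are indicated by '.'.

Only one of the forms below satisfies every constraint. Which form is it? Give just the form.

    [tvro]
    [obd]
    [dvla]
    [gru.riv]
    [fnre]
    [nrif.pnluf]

[tvro] — violates constraint 3: syllable 1 onset /tvr/ has 3 consonants (> 2) → ill-formed
[obd] — violates constraint 4: syllable 1 coda /bd/ has 2 consonants (> 1) → ill-formed
[dvla] — violates constraint 3: syllable 1 onset /dvl/ has 3 consonants (> 2) → ill-formed
[gru.riv] — σ1 onset /gr/ (1→4 rises), coda /∅/ ok; σ2 onset /r/, coda /v/ ok → well-formed
[fnre] — violates constraint 3: syllable 1 onset /fnr/ has 3 consonants (> 2) → ill-formed
[nrif.pnluf] — violates constraint 3: syllable 2 onset /pnl/ has 3 consonants (> 2) → ill-formed

[gru.riv]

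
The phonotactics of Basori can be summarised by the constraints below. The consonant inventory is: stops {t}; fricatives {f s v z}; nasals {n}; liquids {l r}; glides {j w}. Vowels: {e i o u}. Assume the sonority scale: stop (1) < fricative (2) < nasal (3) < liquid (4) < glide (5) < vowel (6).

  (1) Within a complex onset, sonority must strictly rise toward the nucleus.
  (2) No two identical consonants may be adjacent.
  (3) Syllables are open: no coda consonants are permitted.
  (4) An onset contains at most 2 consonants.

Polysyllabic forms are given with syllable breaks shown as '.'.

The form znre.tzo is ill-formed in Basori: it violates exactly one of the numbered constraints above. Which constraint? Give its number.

4

znre.tzo: syllable 1 onset /znr/ has 3 consonants (> 2).
This is a violation of constraint 4: "An onset contains at most 2 consonants."
The remaining constraints (1, 2, 3) are satisfied.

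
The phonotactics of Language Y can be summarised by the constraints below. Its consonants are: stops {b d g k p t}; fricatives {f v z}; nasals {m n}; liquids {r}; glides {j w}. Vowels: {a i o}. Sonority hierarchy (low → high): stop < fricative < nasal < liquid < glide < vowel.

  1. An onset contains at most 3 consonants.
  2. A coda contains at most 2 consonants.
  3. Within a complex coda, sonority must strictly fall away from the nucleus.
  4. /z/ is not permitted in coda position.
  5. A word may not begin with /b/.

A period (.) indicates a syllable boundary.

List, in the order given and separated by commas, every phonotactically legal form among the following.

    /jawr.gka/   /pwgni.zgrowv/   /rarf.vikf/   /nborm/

/jawr.gka/, /nborm/

/jawr.gka/ — σ1 onset /j/, coda /wr/ (5→4 falls) ok; σ2 onset /gk/ (2C), coda /∅/ ok → phonotactically legal
/pwgni.zgrowv/ — violates constraint 1: syllable 1 onset /pwgn/ has 4 consonants (> 3) → phonotactically illegal
/rarf.vikf/ — violates constraint 3: syllable 2 coda /kf/: /k/ (stop, 1) → /f/ (fricative, 2) does not fall → phonotactically illegal
/nborm/ — σ1 onset /nb/ (2C), coda /rm/ (4→3 falls) ok → phonotactically legal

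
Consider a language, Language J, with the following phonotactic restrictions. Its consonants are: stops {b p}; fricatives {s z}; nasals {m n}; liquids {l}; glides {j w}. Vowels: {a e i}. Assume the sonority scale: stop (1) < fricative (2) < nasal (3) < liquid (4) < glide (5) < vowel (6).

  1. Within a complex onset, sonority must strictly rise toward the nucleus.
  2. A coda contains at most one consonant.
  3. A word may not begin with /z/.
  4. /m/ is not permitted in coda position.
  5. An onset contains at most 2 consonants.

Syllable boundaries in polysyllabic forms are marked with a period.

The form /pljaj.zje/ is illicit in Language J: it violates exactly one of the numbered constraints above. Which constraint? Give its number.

5

/pljaj.zje/: syllable 1 onset /plj/ has 3 consonants (> 2).
This is a violation of constraint 5: "An onset contains at most 2 consonants."
The remaining constraints (1, 2, 3, 4) are satisfied.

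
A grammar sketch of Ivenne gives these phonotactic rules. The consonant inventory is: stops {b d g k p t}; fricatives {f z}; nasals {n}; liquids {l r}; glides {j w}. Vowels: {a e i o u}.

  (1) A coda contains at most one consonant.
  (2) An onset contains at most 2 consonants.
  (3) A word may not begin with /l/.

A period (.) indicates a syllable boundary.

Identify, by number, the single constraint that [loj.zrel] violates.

3

[loj.zrel]: word begins with /l/.
This is a violation of constraint 3: "A word may not begin with /l/."
The remaining constraints (1, 2) are satisfied.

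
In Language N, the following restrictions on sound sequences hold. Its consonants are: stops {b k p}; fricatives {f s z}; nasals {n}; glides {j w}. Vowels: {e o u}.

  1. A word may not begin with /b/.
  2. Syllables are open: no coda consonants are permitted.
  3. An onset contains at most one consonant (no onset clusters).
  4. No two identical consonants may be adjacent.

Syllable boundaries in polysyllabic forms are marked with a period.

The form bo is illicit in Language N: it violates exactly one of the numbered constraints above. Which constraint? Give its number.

bo: word begins with /b/.
This is a violation of constraint 1: "A word may not begin with /b/."
The remaining constraints (2, 3, 4) are satisfied.

1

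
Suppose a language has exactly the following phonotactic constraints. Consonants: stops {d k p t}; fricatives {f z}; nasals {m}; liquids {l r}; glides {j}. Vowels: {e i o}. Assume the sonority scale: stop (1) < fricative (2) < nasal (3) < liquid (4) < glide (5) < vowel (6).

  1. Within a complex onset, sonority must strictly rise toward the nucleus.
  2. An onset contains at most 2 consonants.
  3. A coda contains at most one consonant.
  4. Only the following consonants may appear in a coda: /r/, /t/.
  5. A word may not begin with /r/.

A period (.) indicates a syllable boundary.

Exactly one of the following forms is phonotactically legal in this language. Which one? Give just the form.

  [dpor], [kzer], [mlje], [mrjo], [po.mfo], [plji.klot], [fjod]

[dpor] — violates constraint 1: syllable 1 onset /dp/: /d/ (stop, 1) → /p/ (stop, 1) does not rise → phonotactically illegal
[kzer] — σ1 onset /kz/ (1→2 rises), coda /r/ ok → phonotactically legal
[mlje] — violates constraint 2: syllable 1 onset /mlj/ has 3 consonants (> 2) → phonotactically illegal
[mrjo] — violates constraint 2: syllable 1 onset /mrj/ has 3 consonants (> 2) → phonotactically illegal
[po.mfo] — violates constraint 1: syllable 2 onset /mf/: /m/ (nasal, 3) → /f/ (fricative, 2) does not rise → phonotactically illegal
[plji.klot] — violates constraint 2: syllable 1 onset /plj/ has 3 consonants (> 2) → phonotactically illegal
[fjod] — violates constraint 4: syllable 1 coda contains /d/, which is not a licensed coda consonant → phonotactically illegal

[kzer]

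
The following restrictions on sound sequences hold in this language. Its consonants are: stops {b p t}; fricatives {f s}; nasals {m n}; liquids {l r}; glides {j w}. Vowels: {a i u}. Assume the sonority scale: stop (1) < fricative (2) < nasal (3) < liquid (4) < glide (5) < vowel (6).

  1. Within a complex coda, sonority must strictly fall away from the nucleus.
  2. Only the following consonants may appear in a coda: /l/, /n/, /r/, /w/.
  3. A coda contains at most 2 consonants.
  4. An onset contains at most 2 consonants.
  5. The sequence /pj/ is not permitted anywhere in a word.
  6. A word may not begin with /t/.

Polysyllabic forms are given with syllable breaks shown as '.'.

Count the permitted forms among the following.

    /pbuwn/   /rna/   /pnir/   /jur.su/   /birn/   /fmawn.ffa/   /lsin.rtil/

/pbuwn/ — σ1 onset /pb/ (2C), coda /wn/ (5→3 falls) ok → permitted
/rna/ — σ1 onset /rn/ (2C), coda /∅/ ok → permitted
/pnir/ — σ1 onset /pn/ (2C), coda /r/ ok → permitted
/jur.su/ — σ1 onset /j/, coda /r/ ok; σ2 onset /s/, coda /∅/ ok → permitted
/birn/ — σ1 onset /b/, coda /rn/ (4→3 falls) ok → permitted
/fmawn.ffa/ — σ1 onset /fm/ (2C), coda /wn/ (5→3 falls) ok; σ2 onset /ff/ (2C), coda /∅/ ok → permitted
/lsin.rtil/ — σ1 onset /ls/ (2C), coda /n/ ok; σ2 onset /rt/ (2C), coda /l/ ok → permitted
Permitted: /pbuwn/, /rna/, /pnir/, /jur.su/, /birn/, /fmawn.ffa/, /lsin.rtil/ → 7.

7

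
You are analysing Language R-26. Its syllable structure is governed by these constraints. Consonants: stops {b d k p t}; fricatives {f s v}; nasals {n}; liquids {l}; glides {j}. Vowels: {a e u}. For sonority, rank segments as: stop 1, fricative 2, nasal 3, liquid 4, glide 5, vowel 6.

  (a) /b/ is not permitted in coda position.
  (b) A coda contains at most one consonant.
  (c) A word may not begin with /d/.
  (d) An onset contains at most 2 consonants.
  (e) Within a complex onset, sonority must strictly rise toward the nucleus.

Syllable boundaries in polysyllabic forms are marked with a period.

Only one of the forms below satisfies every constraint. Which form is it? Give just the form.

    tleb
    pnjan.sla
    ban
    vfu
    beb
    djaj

ban

tleb — violates constraint (a): syllable 1 coda contains /b/ → not permitted
pnjan.sla — violates constraint (d): syllable 1 onset /pnj/ has 3 consonants (> 2) → not permitted
ban — σ1 onset /b/, coda /n/ ok → permitted
vfu — violates constraint (e): syllable 1 onset /vf/: /v/ (fricative, 2) → /f/ (fricative, 2) does not rise → not permitted
beb — violates constraint (a): syllable 1 coda contains /b/ → not permitted
djaj — violates constraint (c): word begins with /d/ → not permitted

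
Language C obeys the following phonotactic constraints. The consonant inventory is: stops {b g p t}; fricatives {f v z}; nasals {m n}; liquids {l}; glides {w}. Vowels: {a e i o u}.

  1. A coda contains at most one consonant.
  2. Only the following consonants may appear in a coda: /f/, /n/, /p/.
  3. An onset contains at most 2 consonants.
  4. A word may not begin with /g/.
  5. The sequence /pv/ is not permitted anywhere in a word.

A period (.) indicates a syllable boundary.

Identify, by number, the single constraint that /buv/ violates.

/buv/: syllable 1 coda contains /v/, which is not a licensed coda consonant.
This is a violation of constraint 2: "Only the following consonants may appear in a coda: /f/, /n/, /p/."
The remaining constraints (1, 3, 4, 5) are satisfied.

2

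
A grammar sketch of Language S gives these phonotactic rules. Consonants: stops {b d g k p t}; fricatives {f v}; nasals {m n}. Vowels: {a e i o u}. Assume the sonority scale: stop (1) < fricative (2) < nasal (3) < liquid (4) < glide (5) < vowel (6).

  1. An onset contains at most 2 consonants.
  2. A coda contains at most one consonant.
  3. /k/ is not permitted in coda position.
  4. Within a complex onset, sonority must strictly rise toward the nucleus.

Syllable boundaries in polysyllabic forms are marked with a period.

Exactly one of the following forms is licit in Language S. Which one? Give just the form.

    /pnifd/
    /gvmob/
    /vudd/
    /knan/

/knan/

/pnifd/ — violates constraint 2: syllable 1 coda /fd/ has 2 consonants (> 1) → illicit
/gvmob/ — violates constraint 1: syllable 1 onset /gvm/ has 3 consonants (> 2) → illicit
/vudd/ — violates constraint 2: syllable 1 coda /dd/ has 2 consonants (> 1) → illicit
/knan/ — σ1 onset /kn/ (1→3 rises), coda /n/ ok → licit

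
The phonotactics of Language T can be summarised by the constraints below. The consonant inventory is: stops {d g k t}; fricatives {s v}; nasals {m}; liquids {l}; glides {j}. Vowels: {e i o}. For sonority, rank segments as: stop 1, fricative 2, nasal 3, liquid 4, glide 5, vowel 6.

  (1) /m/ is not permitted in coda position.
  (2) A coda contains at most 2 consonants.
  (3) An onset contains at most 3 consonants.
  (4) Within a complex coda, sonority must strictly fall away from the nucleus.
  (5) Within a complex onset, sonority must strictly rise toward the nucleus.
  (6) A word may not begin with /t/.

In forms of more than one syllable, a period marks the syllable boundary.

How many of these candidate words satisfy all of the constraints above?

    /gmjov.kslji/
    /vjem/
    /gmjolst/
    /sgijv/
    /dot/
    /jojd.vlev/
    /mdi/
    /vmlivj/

/gmjov.kslji/ — violates constraint 3: syllable 2 onset /kslj/ has 4 consonants (> 3) → phonotactically illegal
/vjem/ — violates constraint 1: syllable 1 coda contains /m/ → phonotactically illegal
/gmjolst/ — violates constraint 2: syllable 1 coda /lst/ has 3 consonants (> 2) → phonotactically illegal
/sgijv/ — violates constraint 5: syllable 1 onset /sg/: /s/ (fricative, 2) → /g/ (stop, 1) does not rise → phonotactically illegal
/dot/ — σ1 onset /d/, coda /t/ ok → phonotactically legal
/jojd.vlev/ — σ1 onset /j/, coda /jd/ (5→1 falls) ok; σ2 onset /vl/ (2→4 rises), coda /v/ ok → phonotactically legal
/mdi/ — violates constraint 5: syllable 1 onset /md/: /m/ (nasal, 3) → /d/ (stop, 1) does not rise → phonotactically illegal
/vmlivj/ — violates constraint 4: syllable 1 coda /vj/: /v/ (fricative, 2) → /j/ (glide, 5) does not fall → phonotactically illegal
Phonotactically legal: /dot/, /jojd.vlev/ → 2.

2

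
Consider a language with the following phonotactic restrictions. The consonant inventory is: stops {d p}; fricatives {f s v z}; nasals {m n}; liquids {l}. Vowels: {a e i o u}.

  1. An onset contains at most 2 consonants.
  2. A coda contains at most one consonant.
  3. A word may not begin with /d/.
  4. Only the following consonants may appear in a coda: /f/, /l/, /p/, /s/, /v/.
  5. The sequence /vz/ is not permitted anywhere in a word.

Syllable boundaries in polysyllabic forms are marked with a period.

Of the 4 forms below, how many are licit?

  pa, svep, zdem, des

pa — σ1 onset /p/, coda /∅/ ok → licit
svep — σ1 onset /sv/ (2C), coda /p/ ok → licit
zdem — violates constraint 4: syllable 1 coda contains /m/, which is not a licensed coda consonant → illicit
des — violates constraint 3: word begins with /d/ → illicit
Licit: pa, svep → 2.

2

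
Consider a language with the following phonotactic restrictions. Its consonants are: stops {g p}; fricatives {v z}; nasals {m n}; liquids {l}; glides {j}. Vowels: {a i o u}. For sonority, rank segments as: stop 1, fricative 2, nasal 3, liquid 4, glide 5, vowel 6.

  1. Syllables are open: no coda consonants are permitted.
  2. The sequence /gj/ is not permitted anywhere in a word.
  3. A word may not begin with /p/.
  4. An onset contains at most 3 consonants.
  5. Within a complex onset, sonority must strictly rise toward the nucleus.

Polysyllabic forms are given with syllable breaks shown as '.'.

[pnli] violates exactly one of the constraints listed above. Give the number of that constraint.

[pnli]: word begins with /p/.
This is a violation of constraint 3: "A word may not begin with /p/."
The remaining constraints (1, 2, 4, 5) are satisfied.

3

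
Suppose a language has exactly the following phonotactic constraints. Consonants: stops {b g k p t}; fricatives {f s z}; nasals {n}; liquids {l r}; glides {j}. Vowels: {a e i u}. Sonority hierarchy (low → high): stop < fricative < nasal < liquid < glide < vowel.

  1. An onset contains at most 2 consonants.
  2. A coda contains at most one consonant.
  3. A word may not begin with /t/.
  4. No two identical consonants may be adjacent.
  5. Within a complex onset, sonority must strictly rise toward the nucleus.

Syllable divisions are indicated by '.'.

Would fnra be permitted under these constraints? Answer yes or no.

fnra — violates constraint 1: syllable 1 onset /fnr/ has 3 consonants (> 2) → not permitted

no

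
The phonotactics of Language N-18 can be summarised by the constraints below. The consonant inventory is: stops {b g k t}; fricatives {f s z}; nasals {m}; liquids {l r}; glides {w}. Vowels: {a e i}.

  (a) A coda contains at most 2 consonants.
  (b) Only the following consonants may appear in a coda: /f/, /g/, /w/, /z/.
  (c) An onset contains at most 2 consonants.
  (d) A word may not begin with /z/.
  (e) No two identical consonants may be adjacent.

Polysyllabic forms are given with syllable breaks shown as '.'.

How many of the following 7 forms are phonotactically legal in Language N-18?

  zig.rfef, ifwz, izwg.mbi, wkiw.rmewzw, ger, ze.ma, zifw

zig.rfef — violates constraint (d): word begins with /z/ → phonotactically illegal
ifwz — violates constraint (a): syllable 1 coda /fwz/ has 3 consonants (> 2) → phonotactically illegal
izwg.mbi — violates constraint (a): syllable 1 coda /zwg/ has 3 consonants (> 2) → phonotactically illegal
wkiw.rmewzw — violates constraint (a): syllable 2 coda /wzw/ has 3 consonants (> 2) → phonotactically illegal
ger — violates constraint (b): syllable 1 coda contains /r/, which is not a licensed coda consonant → phonotactically illegal
ze.ma — violates constraint (d): word begins with /z/ → phonotactically illegal
zifw — violates constraint (d): word begins with /z/ → phonotactically illegal
No form is phonotactically legal → 0.

0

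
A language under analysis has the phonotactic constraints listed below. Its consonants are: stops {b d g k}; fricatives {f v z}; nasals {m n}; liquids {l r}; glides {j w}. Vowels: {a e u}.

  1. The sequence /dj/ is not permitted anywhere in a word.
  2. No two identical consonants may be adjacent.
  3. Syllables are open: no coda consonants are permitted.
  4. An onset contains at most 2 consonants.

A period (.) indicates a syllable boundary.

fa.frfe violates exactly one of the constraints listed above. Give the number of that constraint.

fa.frfe: syllable 2 onset /frf/ has 3 consonants (> 2).
This is a violation of constraint 4: "An onset contains at most 2 consonants."
The remaining constraints (1, 2, 3) are satisfied.

4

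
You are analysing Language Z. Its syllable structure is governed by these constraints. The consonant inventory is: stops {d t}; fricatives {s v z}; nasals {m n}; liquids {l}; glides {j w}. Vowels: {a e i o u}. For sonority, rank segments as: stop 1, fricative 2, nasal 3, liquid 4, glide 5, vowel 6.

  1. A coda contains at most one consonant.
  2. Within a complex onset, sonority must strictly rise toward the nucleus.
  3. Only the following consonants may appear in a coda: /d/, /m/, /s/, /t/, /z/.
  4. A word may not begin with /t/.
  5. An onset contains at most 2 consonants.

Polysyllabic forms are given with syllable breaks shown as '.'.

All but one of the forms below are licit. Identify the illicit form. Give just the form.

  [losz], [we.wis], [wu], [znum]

[losz]

[losz] — violates constraint 1: syllable 1 coda /sz/ has 2 consonants (> 1) → illicit
[we.wis] — σ1 onset /w/, coda /∅/ ok; σ2 onset /w/, coda /s/ ok → licit
[wu] — σ1 onset /w/, coda /∅/ ok → licit
[znum] — σ1 onset /zn/ (2→3 rises), coda /m/ ok → licit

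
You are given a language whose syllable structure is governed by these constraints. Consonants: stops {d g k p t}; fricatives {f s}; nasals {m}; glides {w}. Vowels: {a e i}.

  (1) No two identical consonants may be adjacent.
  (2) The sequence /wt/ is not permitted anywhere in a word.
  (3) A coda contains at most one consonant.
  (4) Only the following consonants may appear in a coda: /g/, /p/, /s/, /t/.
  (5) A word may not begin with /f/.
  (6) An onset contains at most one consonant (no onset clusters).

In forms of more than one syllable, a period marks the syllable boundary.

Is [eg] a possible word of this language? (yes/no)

[eg] — σ1 onset /∅/, coda /g/ ok → permitted

yes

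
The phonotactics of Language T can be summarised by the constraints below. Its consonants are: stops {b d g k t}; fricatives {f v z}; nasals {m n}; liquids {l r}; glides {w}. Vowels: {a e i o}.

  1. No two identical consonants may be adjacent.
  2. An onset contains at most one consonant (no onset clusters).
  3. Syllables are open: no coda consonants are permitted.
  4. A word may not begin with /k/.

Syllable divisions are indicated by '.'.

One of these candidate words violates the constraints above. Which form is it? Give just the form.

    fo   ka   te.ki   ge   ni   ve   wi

fo — σ1 onset /f/, coda /∅/ ok → licit
ka — violates constraint 4: word begins with /k/ → illicit
te.ki — σ1 onset /t/, coda /∅/ ok; σ2 onset /k/, coda /∅/ ok → licit
ge — σ1 onset /g/, coda /∅/ ok → licit
ni — σ1 onset /n/, coda /∅/ ok → licit
ve — σ1 onset /v/, coda /∅/ ok → licit
wi — σ1 onset /w/, coda /∅/ ok → licit

ka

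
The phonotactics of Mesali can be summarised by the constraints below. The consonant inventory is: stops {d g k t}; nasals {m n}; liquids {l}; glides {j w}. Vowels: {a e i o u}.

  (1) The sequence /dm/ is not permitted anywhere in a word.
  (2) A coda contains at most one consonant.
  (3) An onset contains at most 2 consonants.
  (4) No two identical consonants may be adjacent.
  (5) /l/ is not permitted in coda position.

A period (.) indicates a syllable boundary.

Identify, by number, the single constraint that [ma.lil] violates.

5

[ma.lil]: syllable 2 coda contains /l/.
This is a violation of constraint 5: "/l/ is not permitted in coda position."
The remaining constraints (1, 2, 3, 4) are satisfied.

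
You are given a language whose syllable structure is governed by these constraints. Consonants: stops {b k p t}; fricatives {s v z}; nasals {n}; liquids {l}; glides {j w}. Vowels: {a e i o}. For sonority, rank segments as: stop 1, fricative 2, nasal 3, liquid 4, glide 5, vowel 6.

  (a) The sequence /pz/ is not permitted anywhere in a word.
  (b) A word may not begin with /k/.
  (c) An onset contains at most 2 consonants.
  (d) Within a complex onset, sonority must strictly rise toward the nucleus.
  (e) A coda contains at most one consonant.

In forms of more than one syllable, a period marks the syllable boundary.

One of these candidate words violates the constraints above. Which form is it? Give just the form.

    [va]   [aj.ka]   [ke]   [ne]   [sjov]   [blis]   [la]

[ke]

[va] — σ1 onset /v/, coda /∅/ ok → phonotactically legal
[aj.ka] — σ1 onset /∅/, coda /j/ ok; σ2 onset /k/, coda /∅/ ok → phonotactically legal
[ke] — violates constraint (b): word begins with /k/ → phonotactically illegal
[ne] — σ1 onset /n/, coda /∅/ ok → phonotactically legal
[sjov] — σ1 onset /sj/ (2→5 rises), coda /v/ ok → phonotactically legal
[blis] — σ1 onset /bl/ (1→4 rises), coda /s/ ok → phonotactically legal
[la] — σ1 onset /l/, coda /∅/ ok → phonotactically legal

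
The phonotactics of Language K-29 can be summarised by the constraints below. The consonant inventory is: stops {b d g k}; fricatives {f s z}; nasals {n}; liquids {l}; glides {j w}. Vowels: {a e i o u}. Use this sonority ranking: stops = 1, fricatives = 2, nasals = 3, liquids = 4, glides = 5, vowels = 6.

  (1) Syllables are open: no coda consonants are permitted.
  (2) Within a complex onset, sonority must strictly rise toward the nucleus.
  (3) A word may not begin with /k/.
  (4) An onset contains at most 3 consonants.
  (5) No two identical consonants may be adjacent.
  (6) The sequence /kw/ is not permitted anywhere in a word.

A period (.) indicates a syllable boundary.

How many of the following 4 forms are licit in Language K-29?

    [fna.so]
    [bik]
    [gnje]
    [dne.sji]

[fna.so] — σ1 onset /fn/ (2→3 rises), coda /∅/ ok; σ2 onset /s/, coda /∅/ ok → licit
[bik] — violates constraint 1: syllable 1 coda /k/ has 1 consonant (> 0) → illicit
[gnje] — σ1 onset /gnj/ (1→3→5 rises), coda /∅/ ok → licit
[dne.sji] — σ1 onset /dn/ (1→3 rises), coda /∅/ ok; σ2 onset /sj/ (2→5 rises), coda /∅/ ok → licit
Licit: [fna.so], [gnje], [dne.sji] → 3.

3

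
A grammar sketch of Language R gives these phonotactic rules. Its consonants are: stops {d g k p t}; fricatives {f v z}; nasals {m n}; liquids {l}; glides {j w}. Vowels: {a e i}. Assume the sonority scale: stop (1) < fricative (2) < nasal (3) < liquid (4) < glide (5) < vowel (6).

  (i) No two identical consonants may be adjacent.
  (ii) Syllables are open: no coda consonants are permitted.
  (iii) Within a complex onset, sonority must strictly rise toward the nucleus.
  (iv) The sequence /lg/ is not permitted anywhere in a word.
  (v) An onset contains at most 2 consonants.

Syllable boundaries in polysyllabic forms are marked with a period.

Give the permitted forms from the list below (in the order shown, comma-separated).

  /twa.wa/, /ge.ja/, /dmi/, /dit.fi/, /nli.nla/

/twa.wa/ — σ1 onset /tw/ (1→5 rises), coda /∅/ ok; σ2 onset /w/, coda /∅/ ok → permitted
/ge.ja/ — σ1 onset /g/, coda /∅/ ok; σ2 onset /j/, coda /∅/ ok → permitted
/dmi/ — σ1 onset /dm/ (1→3 rises), coda /∅/ ok → permitted
/dit.fi/ — violates constraint (ii): syllable 1 coda /t/ has 1 consonant (> 0) → not permitted
/nli.nla/ — σ1 onset /nl/ (3→4 rises), coda /∅/ ok; σ2 onset /nl/ (3→4 rises), coda /∅/ ok → permitted

/twa.wa/, /ge.ja/, /dmi/, /nli.nla/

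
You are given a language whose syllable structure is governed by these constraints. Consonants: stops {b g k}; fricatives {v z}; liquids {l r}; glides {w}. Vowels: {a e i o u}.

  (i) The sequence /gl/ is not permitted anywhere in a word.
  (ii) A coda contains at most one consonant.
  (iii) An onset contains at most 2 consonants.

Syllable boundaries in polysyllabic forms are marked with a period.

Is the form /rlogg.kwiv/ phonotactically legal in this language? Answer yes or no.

/rlogg.kwiv/ — violates constraint (ii): syllable 1 coda /gg/ has 2 consonants (> 1) → phonotactically illegal

no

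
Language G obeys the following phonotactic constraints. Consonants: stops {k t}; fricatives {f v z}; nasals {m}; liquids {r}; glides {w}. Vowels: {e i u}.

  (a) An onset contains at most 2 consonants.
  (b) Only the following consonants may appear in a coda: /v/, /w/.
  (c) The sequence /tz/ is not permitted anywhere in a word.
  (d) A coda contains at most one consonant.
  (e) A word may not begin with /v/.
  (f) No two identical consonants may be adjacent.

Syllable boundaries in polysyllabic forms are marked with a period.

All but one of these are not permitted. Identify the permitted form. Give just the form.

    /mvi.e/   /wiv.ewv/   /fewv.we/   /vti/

/mvi.e/

/mvi.e/ — σ1 onset /mv/ (2C), coda /∅/ ok; σ2 onset /∅/, coda /∅/ ok → permitted
/wiv.ewv/ — violates constraint (d): syllable 2 coda /wv/ has 2 consonants (> 1) → not permitted
/fewv.we/ — violates constraint (d): syllable 1 coda /wv/ has 2 consonants (> 1) → not permitted
/vti/ — violates constraint (e): word begins with /v/ → not permitted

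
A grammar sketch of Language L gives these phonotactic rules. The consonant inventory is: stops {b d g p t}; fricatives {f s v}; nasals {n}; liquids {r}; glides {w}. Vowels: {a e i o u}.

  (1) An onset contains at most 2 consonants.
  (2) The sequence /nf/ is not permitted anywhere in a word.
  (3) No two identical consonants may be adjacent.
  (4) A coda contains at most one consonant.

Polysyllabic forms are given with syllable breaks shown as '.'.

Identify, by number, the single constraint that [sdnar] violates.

1

[sdnar]: syllable 1 onset /sdn/ has 3 consonants (> 2).
This is a violation of constraint 1: "An onset contains at most 2 consonants."
The remaining constraints (2, 3, 4) are satisfied.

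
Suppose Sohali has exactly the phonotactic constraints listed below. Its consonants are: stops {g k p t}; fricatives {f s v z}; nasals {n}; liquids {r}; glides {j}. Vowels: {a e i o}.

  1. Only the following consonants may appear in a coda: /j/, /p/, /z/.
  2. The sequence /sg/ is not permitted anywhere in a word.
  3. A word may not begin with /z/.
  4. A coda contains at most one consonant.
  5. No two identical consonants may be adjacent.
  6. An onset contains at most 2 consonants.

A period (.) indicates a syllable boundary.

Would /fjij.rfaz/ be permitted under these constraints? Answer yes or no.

/fjij.rfaz/ — σ1 onset /fj/ (2C), coda /j/ ok; σ2 onset /rf/ (2C), coda /z/ ok → permitted

yes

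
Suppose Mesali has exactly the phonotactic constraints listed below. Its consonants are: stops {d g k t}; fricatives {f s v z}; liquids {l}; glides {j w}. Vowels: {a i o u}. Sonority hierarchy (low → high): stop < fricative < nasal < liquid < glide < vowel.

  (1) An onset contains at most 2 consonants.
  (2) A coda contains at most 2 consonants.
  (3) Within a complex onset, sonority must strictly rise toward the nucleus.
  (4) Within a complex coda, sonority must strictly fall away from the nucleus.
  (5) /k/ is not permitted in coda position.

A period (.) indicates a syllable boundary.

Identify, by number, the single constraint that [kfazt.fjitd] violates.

4

[kfazt.fjitd]: syllable 2 coda /td/: /t/ (stop, 1) → /d/ (stop, 1) does not fall.
This is a violation of constraint 4: "Within a complex coda, sonority must strictly fall away from the nucleus."
The remaining constraints (1, 2, 3, 5) are satisfied.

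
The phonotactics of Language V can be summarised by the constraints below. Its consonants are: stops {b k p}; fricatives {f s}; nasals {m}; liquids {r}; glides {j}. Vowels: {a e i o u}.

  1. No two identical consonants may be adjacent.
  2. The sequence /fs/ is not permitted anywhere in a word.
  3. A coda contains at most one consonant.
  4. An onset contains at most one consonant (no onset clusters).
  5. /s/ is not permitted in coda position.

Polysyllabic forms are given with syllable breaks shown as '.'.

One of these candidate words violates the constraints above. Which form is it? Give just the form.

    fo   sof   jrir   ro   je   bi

fo — σ1 onset /f/, coda /∅/ ok → licit
sof — σ1 onset /s/, coda /f/ ok → licit
jrir — violates constraint 4: syllable 1 onset /jr/ has 2 consonants (> 1) → illicit
ro — σ1 onset /r/, coda /∅/ ok → licit
je — σ1 onset /j/, coda /∅/ ok → licit
bi — σ1 onset /b/, coda /∅/ ok → licit

jrir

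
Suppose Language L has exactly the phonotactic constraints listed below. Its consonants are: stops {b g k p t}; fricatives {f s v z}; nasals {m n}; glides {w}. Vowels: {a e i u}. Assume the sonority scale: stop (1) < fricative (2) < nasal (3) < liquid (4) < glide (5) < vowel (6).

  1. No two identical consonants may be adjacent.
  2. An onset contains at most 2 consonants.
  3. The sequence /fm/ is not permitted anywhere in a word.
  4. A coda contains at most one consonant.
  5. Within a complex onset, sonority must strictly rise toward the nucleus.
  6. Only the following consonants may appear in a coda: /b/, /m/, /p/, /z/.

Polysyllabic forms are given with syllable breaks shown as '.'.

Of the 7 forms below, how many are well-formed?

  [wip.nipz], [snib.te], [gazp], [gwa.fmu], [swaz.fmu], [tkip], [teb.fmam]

1

[wip.nipz] — violates constraint 4: syllable 2 coda /pz/ has 2 consonants (> 1) → ill-formed
[snib.te] — σ1 onset /sn/ (2→3 rises), coda /b/ ok; σ2 onset /t/, coda /∅/ ok → well-formed
[gazp] — violates constraint 4: syllable 1 coda /zp/ has 2 consonants (> 1) → ill-formed
[gwa.fmu] — violates constraint 3: contains banned sequence /fm/ → ill-formed
[swaz.fmu] — violates constraint 3: contains banned sequence /fm/ → ill-formed
[tkip] — violates constraint 5: syllable 1 onset /tk/: /t/ (stop, 1) → /k/ (stop, 1) does not rise → ill-formed
[teb.fmam] — violates constraint 3: contains banned sequence /fm/ → ill-formed
Well-formed: [snib.te] → 1.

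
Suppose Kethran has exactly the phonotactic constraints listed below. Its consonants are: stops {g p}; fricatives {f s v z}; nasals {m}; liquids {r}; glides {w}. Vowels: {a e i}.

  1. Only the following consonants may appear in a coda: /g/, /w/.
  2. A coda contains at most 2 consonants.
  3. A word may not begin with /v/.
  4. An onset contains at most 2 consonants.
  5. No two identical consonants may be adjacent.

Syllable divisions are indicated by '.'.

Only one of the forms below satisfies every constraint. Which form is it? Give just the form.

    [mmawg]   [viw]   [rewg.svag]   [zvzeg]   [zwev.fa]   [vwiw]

[rewg.svag]

[mmawg] — violates constraint 5: adjacent identical consonants /mm/ → ill-formed
[viw] — violates constraint 3: word begins with /v/ → ill-formed
[rewg.svag] — σ1 onset /r/, coda /wg/ (2C) ok; σ2 onset /sv/ (2C), coda /g/ ok → well-formed
[zvzeg] — violates constraint 4: syllable 1 onset /zvz/ has 3 consonants (> 2) → ill-formed
[zwev.fa] — violates constraint 1: syllable 1 coda contains /v/, which is not a licensed coda consonant → ill-formed
[vwiw] — violates constraint 3: word begins with /v/ → ill-formed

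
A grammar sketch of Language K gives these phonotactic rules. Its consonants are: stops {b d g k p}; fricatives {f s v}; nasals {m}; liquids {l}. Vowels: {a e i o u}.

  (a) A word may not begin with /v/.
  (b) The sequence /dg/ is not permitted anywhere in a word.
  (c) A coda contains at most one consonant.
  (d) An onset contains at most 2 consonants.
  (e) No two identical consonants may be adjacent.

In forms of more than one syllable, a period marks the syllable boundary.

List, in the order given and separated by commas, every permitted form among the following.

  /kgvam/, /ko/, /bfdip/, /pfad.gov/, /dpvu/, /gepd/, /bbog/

/kgvam/ — violates constraint (d): syllable 1 onset /kgv/ has 3 consonants (> 2) → not permitted
/ko/ — σ1 onset /k/, coda /∅/ ok → permitted
/bfdip/ — violates constraint (d): syllable 1 onset /bfd/ has 3 consonants (> 2) → not permitted
/pfad.gov/ — violates constraint (b): contains banned sequence /dg/ → not permitted
/dpvu/ — violates constraint (d): syllable 1 onset /dpv/ has 3 consonants (> 2) → not permitted
/gepd/ — violates constraint (c): syllable 1 coda /pd/ has 2 consonants (> 1) → not permitted
/bbog/ — violates constraint (e): adjacent identical consonants /bb/ → not permitted

/ko/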